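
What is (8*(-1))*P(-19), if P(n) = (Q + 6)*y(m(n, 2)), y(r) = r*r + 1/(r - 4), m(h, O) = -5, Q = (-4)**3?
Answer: 103936/9 ≈ 11548.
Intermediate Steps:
Q = -64
y(r) = r**2 + 1/(-4 + r)
P(n) = -12992/9 (P(n) = (-64 + 6)*((1 + (-5)**3 - 4*(-5)**2)/(-4 - 5)) = -58*(1 - 125 - 4*25)/(-9) = -(-58)*(1 - 125 - 100)/9 = -(-58)*(-224)/9 = -58*224/9 = -12992/9)
(8*(-1))*P(-19) = (8*(-1))*(-12992/9) = -8*(-12992/9) = 103936/9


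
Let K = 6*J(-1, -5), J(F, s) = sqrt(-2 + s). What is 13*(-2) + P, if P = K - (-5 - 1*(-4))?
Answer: -25 + 6*I*sqrt(7) ≈ -25.0 + 15.875*I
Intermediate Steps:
K = 6*I*sqrt(7) (K = 6*sqrt(-2 - 5) = 6*sqrt(-7) = 6*(I*sqrt(7)) = 6*I*sqrt(7) ≈ 15.875*I)
P = 1 + 6*I*sqrt(7) (P = 6*I*sqrt(7) - (-5 - 1*(-4)) = 6*I*sqrt(7) - (-5 + 4) = 6*I*sqrt(7) - 1*(-1) = 6*I*sqrt(7) + 1 = 1 + 6*I*sqrt(7) ≈ 1.0 + 15.875*I)
13*(-2) + P = 13*(-2) + (1 + 6*I*sqrt(7)) = -26 + (1 + 6*I*sqrt(7)) = -25 + 6*I*sqrt(7)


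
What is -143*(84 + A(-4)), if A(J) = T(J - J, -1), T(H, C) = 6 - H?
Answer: -12870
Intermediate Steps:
A(J) = 6 (A(J) = 6 - (J - J) = 6 - 1*0 = 6 + 0 = 6)
-143*(84 + A(-4)) = -143*(84 + 6) = -143*90 = -12870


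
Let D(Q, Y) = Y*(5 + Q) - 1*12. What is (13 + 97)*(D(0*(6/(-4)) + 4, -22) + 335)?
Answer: 13750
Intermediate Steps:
D(Q, Y) = -12 + Y*(5 + Q) (D(Q, Y) = Y*(5 + Q) - 12 = -12 + Y*(5 + Q))
(13 + 97)*(D(0*(6/(-4)) + 4, -22) + 335) = (13 + 97)*((-12 + 5*(-22) + (0*(6/(-4)) + 4)*(-22)) + 335) = 110*((-12 - 110 + (0*(6*(-1/4)) + 4)*(-22)) + 335) = 110*((-12 - 110 + (0*(-3/2) + 4)*(-22)) + 335) = 110*((-12 - 110 + (0 + 4)*(-22)) + 335) = 110*((-12 - 110 + 4*(-22)) + 335) = 110*((-12 - 110 - 88) + 335) = 110*(-210 + 335) = 110*125 = 13750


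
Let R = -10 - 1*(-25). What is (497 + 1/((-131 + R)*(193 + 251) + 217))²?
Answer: 649721645371044/2630356369 ≈ 2.4701e+5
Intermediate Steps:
R = 15 (R = -10 + 25 = 15)
(497 + 1/((-131 + R)*(193 + 251) + 217))² = (497 + 1/((-131 + 15)*(193 + 251) + 217))² = (497 + 1/(-116*444 + 217))² = (497 + 1/(-51504 + 217))² = (497 + 1/(-51287))² = (497 - 1/51287)² = (25489638/51287)² = 649721645371044/2630356369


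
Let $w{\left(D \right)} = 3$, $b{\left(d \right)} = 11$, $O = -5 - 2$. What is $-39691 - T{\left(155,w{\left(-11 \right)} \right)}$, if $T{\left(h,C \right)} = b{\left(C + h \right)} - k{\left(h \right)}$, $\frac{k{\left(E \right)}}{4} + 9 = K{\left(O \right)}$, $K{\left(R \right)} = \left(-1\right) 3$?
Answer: $-39750$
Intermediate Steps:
$O = -7$
$K{\left(R \right)} = -3$
$k{\left(E \right)} = -48$ ($k{\left(E \right)} = -36 + 4 \left(-3\right) = -36 - 12 = -48$)
$T{\left(h,C \right)} = 59$ ($T{\left(h,C \right)} = 11 - -48 = 11 + 48 = 59$)
$-39691 - T{\left(155,w{\left(-11 \right)} \right)} = -39691 - 59 = -39750$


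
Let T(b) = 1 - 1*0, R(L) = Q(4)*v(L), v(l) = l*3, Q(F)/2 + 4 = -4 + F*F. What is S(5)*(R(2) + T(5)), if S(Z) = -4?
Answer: -388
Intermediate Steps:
Q(F) = -16 + 2*F² (Q(F) = -8 + 2*(-4 + F*F) = -8 + 2*(-4 + F²) = -8 + (-8 + 2*F²) = -16 + 2*F²)
v(l) = 3*l
R(L) = 48*L (R(L) = (-16 + 2*4²)*(3*L) = (-16 + 2*16)*(3*L) = (-16 + 32)*(3*L) = 16*(3*L) = 48*L)
T(b) = 1 (T(b) = 1 + 0 = 1)
S(5)*(R(2) + T(5)) = -4*(48*2 + 1) = -4*(96 + 1) = -4*97 = -388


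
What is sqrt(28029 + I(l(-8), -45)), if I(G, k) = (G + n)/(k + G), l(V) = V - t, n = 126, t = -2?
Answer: sqrt(8099701)/17 ≈ 167.41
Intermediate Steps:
l(V) = 2 + V (l(V) = V - 1*(-2) = V + 2 = 2 + V)
I(G, k) = (126 + G)/(G + k) (I(G, k) = (G + 126)/(k + G) = (126 + G)/(G + k))
sqrt(28029 + I(l(-8), -45)) = sqrt(28029 + (126 + (2 - 8))/((2 - 8) - 45)) = sqrt(28029 + (126 - 6)/(-6 - 45)) = sqrt(28029 + 120/(-51)) = sqrt(28029 - 1/51*120) = sqrt(28029 - 40/17) = sqrt(476453/17) = sqrt(8099701)/17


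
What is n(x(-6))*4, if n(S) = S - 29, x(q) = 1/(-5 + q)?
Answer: -1280/11 ≈ -116.36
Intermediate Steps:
n(S) = -29 + S
n(x(-6))*4 = (-29 + 1/(-5 - 6))*4 = (-29 + 1/(-11))*4 = (-29 - 1/11)*4 = -320/11*4 = -1280/11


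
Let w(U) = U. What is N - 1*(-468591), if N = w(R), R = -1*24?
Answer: 468567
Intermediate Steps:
R = -24
N = -24
N - 1*(-468591) = -24 - 1*(-468591) = -24 + 468591 = 468567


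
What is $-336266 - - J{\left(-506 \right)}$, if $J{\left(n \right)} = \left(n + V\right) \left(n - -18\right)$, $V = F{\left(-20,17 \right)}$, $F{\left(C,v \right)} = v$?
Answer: $-97634$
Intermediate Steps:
$V = 17$
$J{\left(n \right)} = \left(17 + n\right) \left(18 + n\right)$ ($J{\left(n \right)} = \left(n + 17\right) \left(n - -18\right) = \left(17 + n\right) \left(n + 18\right) = \left(17 + n\right) \left(18 + n\right)$)
$-336266 - - J{\left(-506 \right)} = -336266 - - (306 + \left(-506\right)^{2} + 35 \left(-506\right)) = -336266 - - (306 + 256036 - 17710) = -336266 - \left(-1\right) 238632 = -336266 - -238632 = -336266 + 238632 = -97634$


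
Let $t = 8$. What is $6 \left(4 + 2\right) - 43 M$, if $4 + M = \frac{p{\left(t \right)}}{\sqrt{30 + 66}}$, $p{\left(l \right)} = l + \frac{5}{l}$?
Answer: $208 - \frac{989 \sqrt{6}}{64} \approx 170.15$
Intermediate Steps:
$M = -4 + \frac{23 \sqrt{6}}{64}$ ($M = -4 + \frac{8 + \frac{5}{8}}{\sqrt{30 + 66}} = -4 + \frac{8 + 5 \cdot \frac{1}{8}}{\sqrt{96}} = -4 + \frac{8 + \frac{5}{8}}{4 \sqrt{6}} = -4 + \frac{69 \frac{\sqrt{6}}{24}}{8} = -4 + \frac{23 \sqrt{6}}{64} \approx -3.1197$)
$6 \left(4 + 2\right) - 43 M = 6 \left(4 + 2\right) - 43 \left(-4 + \frac{23 \sqrt{6}}{64}\right) = 6 \cdot 6 + \left(172 - \frac{989 \sqrt{6}}{64}\right) = 36 + \left(172 - \frac{989 \sqrt{6}}{64}\right) = 208 - \frac{989 \sqrt{6}}{64}$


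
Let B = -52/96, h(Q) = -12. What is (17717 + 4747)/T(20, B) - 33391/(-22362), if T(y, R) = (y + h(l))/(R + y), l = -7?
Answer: 1221870709/22362 ≈ 54641.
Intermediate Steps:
B = -13/24 (B = -52*1/96 = -13/24 ≈ -0.54167)
T(y, R) = (-12 + y)/(R + y) (T(y, R) = (y - 12)/(R + y) = (-12 + y)/(R + y))
(17717 + 4747)/T(20, B) - 33391/(-22362) = (17717 + 4747)/(((-12 + 20)/(-13/24 + 20))) - 33391/(-22362) = 22464/((8/(467/24))) - 33391*(-1/22362) = 22464/(((24/467)*8)) + 33391/22362 = 22464/(192/467) + 33391/22362 = 22464*(467/192) + 33391/22362 = 54639 + 33391/22362 = 1221870709/22362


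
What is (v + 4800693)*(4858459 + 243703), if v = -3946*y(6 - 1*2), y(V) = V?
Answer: 24413380873258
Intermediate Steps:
v = -15784 (v = -3946*(6 - 1*2) = -3946*(6 - 2) = -3946*4 = -15784)
(v + 4800693)*(4858459 + 243703) = (-15784 + 4800693)*(4858459 + 243703) = 4784909*5102162 = 24413380873258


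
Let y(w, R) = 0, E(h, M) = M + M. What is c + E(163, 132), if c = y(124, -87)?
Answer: 264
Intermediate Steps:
E(h, M) = 2*M
c = 0
c + E(163, 132) = 0 + 2*132 = 0 + 264 = 264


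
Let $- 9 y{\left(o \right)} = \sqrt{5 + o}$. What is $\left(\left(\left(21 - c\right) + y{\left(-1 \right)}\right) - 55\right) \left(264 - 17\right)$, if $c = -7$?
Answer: $- \frac{60515}{9} \approx -6723.9$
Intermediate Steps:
$y{\left(o \right)} = - \frac{\sqrt{5 + o}}{9}$
$\left(\left(\left(21 - c\right) + y{\left(-1 \right)}\right) - 55\right) \left(264 - 17\right) = \left(\left(\left(21 - -7\right) - \frac{\sqrt{5 - 1}}{9}\right) - 55\right) \left(264 - 17\right) = \left(\left(\left(21 + 7\right) - \frac{\sqrt{4}}{9}\right) - 55\right) 247 = \left(\left(28 - \frac{2}{9}\right) - 55\right) 247 = \left(\frac{250}{9} - 55\right) 247 = \left(- \frac{245}{9}\right) 247 = - \frac{60515}{9}$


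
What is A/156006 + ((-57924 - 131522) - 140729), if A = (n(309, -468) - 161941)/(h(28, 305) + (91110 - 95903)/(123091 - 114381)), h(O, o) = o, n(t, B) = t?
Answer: -68295048998559785/206845001271 ≈ -3.3018e+5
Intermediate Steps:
A = -1407814720/2651757 (A = (309 - 161941)/(305 + (91110 - 95903)/(123091 - 114381)) = -161632/(305 - 4793/8710) = -161632/2651757/8710 = -161632*8710/2651757 = -1407814720/2651757 ≈ -530.90)
A/156006 + ((-57924 - 131522) - 140729) = -1407814720/2651757/156006 + ((-57924 - 131522) - 140729) = -1407814720/2651757*1/156006 + (-189446 - 140729) = -703907360/206845001271 - 330175 = -68295048998559785/206845001271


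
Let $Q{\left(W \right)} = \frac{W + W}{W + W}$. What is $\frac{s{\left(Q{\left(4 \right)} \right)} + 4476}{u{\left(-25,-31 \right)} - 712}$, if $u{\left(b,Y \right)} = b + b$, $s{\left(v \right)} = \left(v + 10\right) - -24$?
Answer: $- \frac{4511}{762} \approx -5.9199$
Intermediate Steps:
$Q{\left(W \right)} = 1$ ($Q{\left(W \right)} = \frac{2 W}{2 W} = 2 W \frac{1}{2 W} = 1$)
$s{\left(v \right)} = 34 + v$ ($s{\left(v \right)} = \left(10 + v\right) + 24 = 34 + v$)
$u{\left(b,Y \right)} = 2 b$
$\frac{s{\left(Q{\left(4 \right)} \right)} + 4476}{u{\left(-25,-31 \right)} - 712} = \frac{\left(34 + 1\right) + 4476}{2 \left(-25\right) - 712} = \frac{35 + 4476}{-50 - 712} = \frac{4511}{-762} = 4511 \left(- \frac{1}{762}\right) = - \frac{4511}{762}$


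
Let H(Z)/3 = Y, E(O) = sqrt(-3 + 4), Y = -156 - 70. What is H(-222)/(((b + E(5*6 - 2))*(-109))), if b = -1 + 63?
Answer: 226/2289 ≈ 0.098733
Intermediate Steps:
b = 62
Y = -226
E(O) = 1 (E(O) = sqrt(1) = 1)
H(Z) = -678 (H(Z) = 3*(-226) = -678)
H(-222)/(((b + E(5*6 - 2))*(-109))) = -678*(-1/(109*(62 + 1))) = -678/(63*(-109)) = -678/(-6867) = -678*(-1/6867) = 226/2289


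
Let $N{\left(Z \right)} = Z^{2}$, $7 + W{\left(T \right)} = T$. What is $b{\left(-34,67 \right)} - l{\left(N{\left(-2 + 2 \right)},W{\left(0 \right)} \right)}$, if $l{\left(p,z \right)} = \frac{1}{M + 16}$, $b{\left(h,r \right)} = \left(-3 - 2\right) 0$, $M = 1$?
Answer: $- \frac{1}{17} \approx -0.058824$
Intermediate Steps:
$b{\left(h,r \right)} = 0$ ($b{\left(h,r \right)} = \left(-5\right) 0 = 0$)
$W{\left(T \right)} = -7 + T$
$l{\left(p,z \right)} = \frac{1}{17}$ ($l{\left(p,z \right)} = \frac{1}{1 + 16} = \frac{1}{17}$)
$b{\left(-34,67 \right)} - l{\left(N{\left(-2 + 2 \right)},W{\left(0 \right)} \right)} = 0 - \frac{1}{17} = - \frac{1}{17}$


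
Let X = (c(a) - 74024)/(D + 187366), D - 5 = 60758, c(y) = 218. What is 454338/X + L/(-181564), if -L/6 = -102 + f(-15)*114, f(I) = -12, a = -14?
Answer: -852854806395102/558354691 ≈ -1.5274e+6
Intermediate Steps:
L = 8820 (L = -6*(-102 - 12*114) = -6*(-102 - 1368) = -6*(-1470) = 8820)
D = 60763 (D = 5 + 60758 = 60763)
X = -73806/248129 (X = (218 - 74024)/(60763 + 187366) = -73806/248129 ≈ -0.29745)
454338/X + L/(-181564) = 454338/(-73806/248129) + 8820/(-181564) = 454338*(-248129/73806) + 8820*(-1/181564) = -18789072267/12301 - 2205/45391 = -852854806395102/558354691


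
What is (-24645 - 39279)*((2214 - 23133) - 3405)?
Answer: 1554887376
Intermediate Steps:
(-24645 - 39279)*((2214 - 23133) - 3405) = -63924*(-20919 - 3405) = -63924*(-24324) = 1554887376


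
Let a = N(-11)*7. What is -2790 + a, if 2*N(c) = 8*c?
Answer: -3098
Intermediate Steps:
N(c) = 4*c (N(c) = (8*c)/2 = 4*c)
a = -308 (a = (4*(-11))*7 = -44*7 = -308)
-2790 + a = -2790 - 308 = -3098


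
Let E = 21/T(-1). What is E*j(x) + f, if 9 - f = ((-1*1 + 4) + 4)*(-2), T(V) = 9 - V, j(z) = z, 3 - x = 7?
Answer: 73/5 ≈ 14.600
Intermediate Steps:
x = -4 (x = 3 - 1*7 = 3 - 7 = -4)
E = 21/10 (E = 21/(9 - 1*(-1)) = 21/(9 + 1) = 21/10 ≈ 2.1000)
f = 23 (f = 9 - ((-1*1 + 4) + 4)*(-2) = 9 - ((-1 + 4) + 4)*(-2) = 9 - (3 + 4)*(-2) = 9 - 7*(-2) = 9 - 1*(-14) = 9 + 14 = 23)
E*j(x) + f = (21/10)*(-4) + 23 = -42/5 + 23 = 73/5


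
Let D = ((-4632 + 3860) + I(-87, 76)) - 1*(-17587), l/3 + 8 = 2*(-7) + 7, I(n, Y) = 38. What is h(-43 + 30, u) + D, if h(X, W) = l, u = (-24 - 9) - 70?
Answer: 16808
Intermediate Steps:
l = -45 (l = -24 + 3*(2*(-7) + 7) = -24 + 3*(-14 + 7) = -24 + 3*(-7) = -24 - 21 = -45)
u = -103 (u = -33 - 70 = -103)
h(X, W) = -45
D = 16853 (D = ((-4632 + 3860) + 38) - 1*(-17587) = (-772 + 38) + 17587 = -734 + 17587 = 16853)
h(-43 + 30, u) + D = -45 + 16853 = 16808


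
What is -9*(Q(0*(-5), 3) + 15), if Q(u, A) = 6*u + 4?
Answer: -171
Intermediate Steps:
Q(u, A) = 4 + 6*u
-9*(Q(0*(-5), 3) + 15) = -9*((4 + 6*(0*(-5))) + 15) = -9*((4 + 6*0) + 15) = -9*((4 + 0) + 15) = -9*(4 + 15) = -9*19 = -171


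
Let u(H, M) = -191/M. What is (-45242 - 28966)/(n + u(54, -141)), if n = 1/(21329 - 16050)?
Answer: -27617954256/504215 ≈ -54774.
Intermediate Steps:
n = 1/5279 ≈ 0.00018943
(-45242 - 28966)/(n + u(54, -141)) = (-45242 - 28966)/(1/5279 - 191/(-141)) = -74208/(1/5279 - 191*(-1/141)) = -74208/(1/5279 + 191/141) = -74208/1008430/744339 = -74208*744339/1008430 = -27617954256/504215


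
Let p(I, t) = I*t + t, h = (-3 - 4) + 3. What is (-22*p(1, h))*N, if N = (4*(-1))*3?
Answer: -2112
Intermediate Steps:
h = -4 (h = -7 + 3 = -4)
p(I, t) = t + I*t
N = -12 (N = -4*3 = -12)
(-22*p(1, h))*N = -(-88)*(1 + 1)*(-12) = -(-88)*2*(-12) = -22*(-8)*(-12) = 176*(-12) = -2112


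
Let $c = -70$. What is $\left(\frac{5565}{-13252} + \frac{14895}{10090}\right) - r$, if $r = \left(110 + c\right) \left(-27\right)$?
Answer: $\frac{14455093209}{13371268} \approx 1081.1$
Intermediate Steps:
$r = -1080$ ($r = \left(110 - 70\right) \left(-27\right) = 40 \left(-27\right) = -1080$)
$\left(\frac{5565}{-13252} + \frac{14895}{10090}\right) - r = \left(\frac{5565}{-13252} + \frac{14895}{10090}\right) - -1080 = \left(5565 \left(- \frac{1}{13252}\right) + 14895 \cdot \frac{1}{10090}\right) + 1080 = \left(- \frac{5565}{13252} + \frac{2979}{2018}\right) + 1080 = \frac{14123769}{13371268} + 1080 = \frac{14455093209}{13371268}$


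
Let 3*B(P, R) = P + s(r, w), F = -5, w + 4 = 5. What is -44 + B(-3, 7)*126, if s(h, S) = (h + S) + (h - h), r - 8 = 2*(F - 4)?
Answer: -548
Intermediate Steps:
w = 1 (w = -4 + 5 = 1)
r = -10 (r = 8 + 2*(-5 - 4) = 8 + 2*(-9) = 8 - 18 = -10)
s(h, S) = S + h (s(h, S) = (S + h) + 0 = S + h)
B(P, R) = -3 + P/3 (B(P, R) = (P + (1 - 10))/3 = (P - 9)/3 = (-9 + P)/3 = -3 + P/3)
-44 + B(-3, 7)*126 = -44 + (-3 + (⅓)*(-3))*126 = -44 + (-3 - 1)*126 = -44 - 4*126 = -44 - 504 = -548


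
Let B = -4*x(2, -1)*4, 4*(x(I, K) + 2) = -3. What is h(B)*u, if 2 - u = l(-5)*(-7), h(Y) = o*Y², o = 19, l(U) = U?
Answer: -1213872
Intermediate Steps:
x(I, K) = -11/4 (x(I, K) = -2 + (¼)*(-3) = -2 - ¾ = -11/4)
B = 44 (B = -4*(-11/4)*4 = 11*4 = 44)
h(Y) = 19*Y²
u = -33 (u = 2 - (-5)*(-7) = 2 - 1*35 = 2 - 35 = -33)
h(B)*u = (19*44²)*(-33) = (19*1936)*(-33) = 36784*(-33) = -1213872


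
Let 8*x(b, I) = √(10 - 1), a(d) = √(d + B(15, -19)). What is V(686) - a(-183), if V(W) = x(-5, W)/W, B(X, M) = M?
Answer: 3/5488 - I*√202 ≈ 0.00054665 - 14.213*I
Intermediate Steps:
a(d) = √(-19 + d) (a(d) = √(d - 19) = √(-19 + d))
x(b, I) = 3/8 (x(b, I) = √(10 - 1)/8 = √9/8 = (⅛)*3 = 3/8)
V(W) = 3/(8*W)
V(686) - a(-183) = (3/8)/686 - √(-19 - 183) = (3/8)*(1/686) - √(-202) = 3/5488 - I*√202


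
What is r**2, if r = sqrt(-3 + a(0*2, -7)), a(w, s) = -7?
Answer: -10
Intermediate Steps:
r = I*sqrt(10) (r = sqrt(-3 - 7) = sqrt(-10) = I*sqrt(10) ≈ 3.1623*I)
r**2 = (I*sqrt(10))**2 = -10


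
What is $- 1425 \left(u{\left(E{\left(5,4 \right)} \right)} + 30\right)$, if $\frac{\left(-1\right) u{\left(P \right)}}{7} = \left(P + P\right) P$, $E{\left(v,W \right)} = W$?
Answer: $276450$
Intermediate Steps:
$u{\left(P \right)} = - 14 P^{2}$ ($u{\left(P \right)} = - 7 \left(P + P\right) P = - 7 \cdot 2 P P = - 7 \cdot 2 P^{2} = - 14 P^{2}$)
$- 1425 \left(u{\left(E{\left(5,4 \right)} \right)} + 30\right) = - 1425 \left(- 14 \cdot 4^{2} + 30\right) = - 1425 \left(\left(-14\right) 16 + 30\right) = - 1425 \left(-224 + 30\right) = \left(-1425\right) \left(-194\right) = 276450$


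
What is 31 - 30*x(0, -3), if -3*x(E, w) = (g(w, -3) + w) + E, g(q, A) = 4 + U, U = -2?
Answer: 21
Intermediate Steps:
g(q, A) = 2 (g(q, A) = 4 - 2 = 2)
x(E, w) = -⅔ - E/3 - w/3 (x(E, w) = -((2 + w) + E)/3 = -(2 + E + w)/3 = -⅔ - E/3 - w/3)
31 - 30*x(0, -3) = 31 - 30*(-⅔ - ⅓*0 - ⅓*(-3)) = 31 - 30*(-⅔ + 0 + 1) = 31 - 30*⅓ = 31 - 10 = 21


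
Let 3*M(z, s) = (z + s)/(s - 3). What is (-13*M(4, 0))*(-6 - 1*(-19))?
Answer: 676/9 ≈ 75.111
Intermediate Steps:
M(z, s) = (s + z)/(3*(-3 + s)) (M(z, s) = ((z + s)/(s - 3))/3 = ((s + z)/(-3 + s))/3 = (s + z)/(3*(-3 + s)))
(-13*M(4, 0))*(-6 - 1*(-19)) = (-13*(0 + 4)/(3*(-3 + 0)))*(-6 - 1*(-19)) = (-13*4/(3*(-3)))*(-6 + 19) = -13*(-1)*4/(3*3)*13 = -13*(-4/9)*13 = (52/9)*13 = 676/9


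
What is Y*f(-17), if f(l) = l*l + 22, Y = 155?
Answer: 48205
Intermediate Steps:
f(l) = 22 + l**2 (f(l) = l**2 + 22 = 22 + l**2)
Y*f(-17) = 155*(22 + (-17)**2) = 155*(22 + 289) = 155*311 = 48205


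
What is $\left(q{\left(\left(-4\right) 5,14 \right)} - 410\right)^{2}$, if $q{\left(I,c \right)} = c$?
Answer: $156816$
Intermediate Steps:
$\left(q{\left(\left(-4\right) 5,14 \right)} - 410\right)^{2} = \left(14 - 410\right)^{2} = \left(-396\right)^{2} = 156816$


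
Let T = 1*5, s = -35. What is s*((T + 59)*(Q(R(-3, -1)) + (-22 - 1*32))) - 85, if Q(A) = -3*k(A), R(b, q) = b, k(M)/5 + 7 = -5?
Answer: -282325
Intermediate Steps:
k(M) = -60 (k(M) = -35 + 5*(-5) = -35 - 25 = -60)
T = 5
Q(A) = 180 (Q(A) = -3*(-60) = 180)
s*((T + 59)*(Q(R(-3, -1)) + (-22 - 1*32))) - 85 = -35*(5 + 59)*(180 + (-22 - 1*32)) - 85 = -2240*(180 + (-22 - 32)) - 85 = -2240*(180 - 54) - 85 = -2240*126 - 85 = -35*8064 - 85 = -282240 - 85 = -282325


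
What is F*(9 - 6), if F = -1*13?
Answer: -39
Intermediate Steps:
F = -13
F*(9 - 6) = -13*(9 - 6) = -13*3 = -39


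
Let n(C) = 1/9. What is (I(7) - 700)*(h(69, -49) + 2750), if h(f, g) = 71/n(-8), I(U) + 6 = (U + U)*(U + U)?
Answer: -1728390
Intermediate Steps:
n(C) = 1/9 (n(C) = 1*(1/9) = 1/9)
I(U) = -6 + 4*U**2 (I(U) = -6 + (U + U)*(U + U) = -6 + (2*U)*(2*U) = -6 + 4*U**2)
h(f, g) = 639 (h(f, g) = 71/(1/9) = 71*9 = 639)
(I(7) - 700)*(h(69, -49) + 2750) = ((-6 + 4*7**2) - 700)*(639 + 2750) = ((-6 + 4*49) - 700)*3389 = ((-6 + 196) - 700)*3389 = (190 - 700)*3389 = -510*3389 = -1728390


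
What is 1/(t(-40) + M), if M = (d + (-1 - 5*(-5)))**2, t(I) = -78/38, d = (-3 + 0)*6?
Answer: 19/645 ≈ 0.029457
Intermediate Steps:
d = -18 (d = -3*6 = -18)
t(I) = -39/19 (t(I) = -78*1/38 = -39/19)
M = 36 (M = (-18 + (-1 - 5*(-5)))**2 = (-18 + (-1 + 25))**2 = (-18 + 24)**2 = 6**2 = 36)
1/(t(-40) + M) = 1/(-39/19 + 36) = 1/(645/19) = 19/645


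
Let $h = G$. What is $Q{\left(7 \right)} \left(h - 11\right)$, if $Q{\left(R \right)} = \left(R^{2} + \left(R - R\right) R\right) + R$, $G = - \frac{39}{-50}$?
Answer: $- \frac{14308}{25} \approx -572.32$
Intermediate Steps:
$G = \frac{39}{50}$ ($G = \left(-39\right) \left(- \frac{1}{50}\right) = \frac{39}{50} \approx 0.78$)
$h = \frac{39}{50} \approx 0.78$
$Q{\left(R \right)} = R + R^{2}$ ($Q{\left(R \right)} = \left(R^{2} + 0 R\right) + R = \left(R^{2} + 0\right) + R = R^{2} + R = R + R^{2}$)
$Q{\left(7 \right)} \left(h - 11\right) = 7 \left(1 + 7\right) \left(\frac{39}{50} - 11\right) = 7 \cdot 8 \left(- \frac{511}{50}\right) = 56 \left(- \frac{511}{50}\right) = - \frac{14308}{25}$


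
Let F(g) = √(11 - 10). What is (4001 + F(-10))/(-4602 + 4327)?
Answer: -4002/275 ≈ -14.553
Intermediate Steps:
F(g) = 1 (F(g) = √1 = 1)
(4001 + F(-10))/(-4602 + 4327) = (4001 + 1)/(-4602 + 4327) = 4002/(-275) = 4002*(-1/275) = -4002/275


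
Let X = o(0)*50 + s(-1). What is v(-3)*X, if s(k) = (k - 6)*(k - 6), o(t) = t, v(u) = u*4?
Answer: -588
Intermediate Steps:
v(u) = 4*u
s(k) = (-6 + k)² (s(k) = (-6 + k)*(-6 + k) = (-6 + k)²)
X = 49 (X = 0*50 + (-6 - 1)² = 0 + (-7)² = 0 + 49 = 49)
v(-3)*X = (4*(-3))*49 = -12*49 = -588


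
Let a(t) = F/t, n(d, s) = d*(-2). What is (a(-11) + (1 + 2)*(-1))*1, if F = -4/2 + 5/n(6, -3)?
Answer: -367/132 ≈ -2.7803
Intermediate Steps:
n(d, s) = -2*d
F = -29/12 (F = -4/2 + 5/((-2*6)) = -4*½ + 5/(-12) = -2 + 5*(-1/12) = -2 - 5/12 = -29/12 ≈ -2.4167)
a(t) = -29/(12*t)
(a(-11) + (1 + 2)*(-1))*1 = (-29/12/(-11) + (1 + 2)*(-1))*1 = (-29/12*(-1/11) + 3*(-1))*1 = (29/132 - 3)*1 = -367/132*1 = -367/132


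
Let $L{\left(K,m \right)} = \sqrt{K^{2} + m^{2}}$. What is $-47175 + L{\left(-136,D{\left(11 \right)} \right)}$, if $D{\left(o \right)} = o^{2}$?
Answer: $-47175 + \sqrt{33137} \approx -46993.0$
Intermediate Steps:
$-47175 + L{\left(-136,D{\left(11 \right)} \right)} = -47175 + \sqrt{\left(-136\right)^{2} + \left(11^{2}\right)^{2}} = -47175 + \sqrt{18496 + 121^{2}} = -47175 + \sqrt{18496 + 14641} = -47175 + \sqrt{33137}$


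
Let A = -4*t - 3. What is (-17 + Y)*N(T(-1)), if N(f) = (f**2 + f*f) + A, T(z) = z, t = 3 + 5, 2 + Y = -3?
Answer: 726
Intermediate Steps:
Y = -5 (Y = -2 - 3 = -5)
t = 8
A = -35 (A = -4*8 - 3 = -32 - 3 = -35)
N(f) = -35 + 2*f**2 (N(f) = (f**2 + f*f) - 35 = (f**2 + f**2) - 35 = 2*f**2 - 35 = -35 + 2*f**2)
(-17 + Y)*N(T(-1)) = (-17 - 5)*(-35 + 2*(-1)**2) = -22*(-35 + 2*1) = -22*(-35 + 2) = -22*(-33) = 726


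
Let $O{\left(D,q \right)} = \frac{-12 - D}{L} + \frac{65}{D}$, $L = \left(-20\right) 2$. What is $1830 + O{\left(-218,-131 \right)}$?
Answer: $\frac{3977523}{2180} \approx 1824.6$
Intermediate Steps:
$L = -40$
$O{\left(D,q \right)} = \frac{3}{10} + \frac{65}{D} + \frac{D}{40}$ ($O{\left(D,q \right)} = \frac{-12 - D}{-40} + \frac{65}{D} = \left(-12 - D\right) \left(- \frac{1}{40}\right) + \frac{65}{D} = \left(\frac{3}{10} + \frac{D}{40}\right) + \frac{65}{D} = \frac{3}{10} + \frac{65}{D} + \frac{D}{40}$)
$1830 + O{\left(-218,-131 \right)} = 1830 + \frac{2600 - 218 \left(12 - 218\right)}{40 \left(-218\right)} = 1830 + \frac{1}{40} \left(- \frac{1}{218}\right) \left(2600 - -44908\right) = 1830 + \frac{1}{40} \left(- \frac{1}{218}\right) \left(2600 + 44908\right) = 1830 + \frac{1}{40} \left(- \frac{1}{218}\right) 47508 = 1830 - \frac{11877}{2180} = \frac{3977523}{2180}$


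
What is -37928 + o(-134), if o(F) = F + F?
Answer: -38196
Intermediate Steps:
o(F) = 2*F
-37928 + o(-134) = -37928 + 2*(-134) = -37928 - 268 = -38196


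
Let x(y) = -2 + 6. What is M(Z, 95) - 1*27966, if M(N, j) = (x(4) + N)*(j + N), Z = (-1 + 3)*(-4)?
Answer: -28314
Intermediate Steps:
x(y) = 4
Z = -8 (Z = 2*(-4) = -8)
M(N, j) = (4 + N)*(N + j) (M(N, j) = (4 + N)*(j + N) = (4 + N)*(N + j))
M(Z, 95) - 1*27966 = ((-8)**2 + 4*(-8) + 4*95 - 8*95) - 1*27966 = (64 - 32 + 380 - 760) - 27966 = -348 - 27966 = -28314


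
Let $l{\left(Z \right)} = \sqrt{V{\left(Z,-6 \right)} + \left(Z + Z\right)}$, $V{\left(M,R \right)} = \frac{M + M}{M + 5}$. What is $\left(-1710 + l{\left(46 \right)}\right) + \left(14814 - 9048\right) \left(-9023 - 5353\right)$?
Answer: $-82893726 + \frac{4 \sqrt{15249}}{51} \approx -8.2894 \cdot 10^{7}$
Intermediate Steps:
$V{\left(M,R \right)} = \frac{2 M}{5 + M}$
$l{\left(Z \right)} = \sqrt{2 Z + \frac{2 Z}{5 + Z}}$ ($l{\left(Z \right)} = \sqrt{\frac{2 Z}{5 + Z} + \left(Z + Z\right)} = \sqrt{\frac{2 Z}{5 + Z} + 2 Z} = \sqrt{2 Z + \frac{2 Z}{5 + Z}}$)
$\left(-1710 + l{\left(46 \right)}\right) + \left(14814 - 9048\right) \left(-9023 - 5353\right) = \left(-1710 + \sqrt{2} \sqrt{46 + \frac{46}{5 + 46}}\right) + \left(14814 - 9048\right) \left(-9023 - 5353\right) = \left(-1710 + \sqrt{2} \sqrt{46 + \frac{46}{51}}\right) + 5766 \left(-14376\right) = \left(-1710 + \sqrt{2} \sqrt{46 + 46 \cdot \frac{1}{51}}\right) - 82892016 = \left(-1710 + \sqrt{2} \sqrt{46 + \frac{46}{51}}\right) - 82892016 = \left(-1710 + \sqrt{2} \sqrt{\frac{2392}{51}}\right) - 82892016 = \left(-1710 + \sqrt{2} \frac{2 \sqrt{30498}}{51}\right) - 82892016 = \left(-1710 + \frac{4 \sqrt{15249}}{51}\right) - 82892016 = -82893726 + \frac{4 \sqrt{15249}}{51}$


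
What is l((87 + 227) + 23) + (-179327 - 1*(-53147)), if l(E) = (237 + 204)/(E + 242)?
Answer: -24352593/193 ≈ -1.2618e+5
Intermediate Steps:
l(E) = 441/(242 + E)
l((87 + 227) + 23) + (-179327 - 1*(-53147)) = 441/(242 + ((87 + 227) + 23)) + (-179327 - 1*(-53147)) = 441/(242 + (314 + 23)) + (-179327 + 53147) = 441/(242 + 337) - 126180 = 441/579 - 126180 = 441*(1/579) - 126180 = 147/193 - 126180 = -24352593/193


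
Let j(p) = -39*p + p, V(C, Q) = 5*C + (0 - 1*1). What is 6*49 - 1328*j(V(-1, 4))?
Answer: -302490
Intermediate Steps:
V(C, Q) = -1 + 5*C (V(C, Q) = 5*C + (0 - 1) = 5*C - 1 = -1 + 5*C)
j(p) = -38*p
6*49 - 1328*j(V(-1, 4)) = 6*49 - (-50464)*(-1 + 5*(-1)) = 294 - (-50464)*(-1 - 5) = 294 - (-50464)*(-6) = 294 - 1328*228 = 294 - 302784 = -302490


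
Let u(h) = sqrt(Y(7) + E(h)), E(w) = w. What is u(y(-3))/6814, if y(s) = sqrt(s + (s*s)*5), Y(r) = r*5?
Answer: sqrt(35 + sqrt(42))/6814 ≈ 0.00094519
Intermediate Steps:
Y(r) = 5*r
y(s) = sqrt(s + 5*s**2) (y(s) = sqrt(s + s**2*5) = sqrt(s + 5*s**2))
u(h) = sqrt(35 + h) (u(h) = sqrt(5*7 + h) = sqrt(35 + h))
u(y(-3))/6814 = sqrt(35 + sqrt(-3*(1 + 5*(-3))))/6814 = sqrt(35 + sqrt(-3*(1 - 15)))*(1/6814) = sqrt(35 + sqrt(-3*(-14)))*(1/6814) = sqrt(35 + sqrt(42))*(1/6814) = sqrt(35 + sqrt(42))/6814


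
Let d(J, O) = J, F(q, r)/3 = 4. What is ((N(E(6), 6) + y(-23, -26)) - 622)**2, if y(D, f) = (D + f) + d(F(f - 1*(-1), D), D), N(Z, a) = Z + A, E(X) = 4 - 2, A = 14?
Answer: 413449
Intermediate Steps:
F(q, r) = 12 (F(q, r) = 3*4 = 12)
E(X) = 2
N(Z, a) = 14 + Z (N(Z, a) = Z + 14 = 14 + Z)
y(D, f) = 12 + D + f (y(D, f) = (D + f) + 12 = 12 + D + f)
((N(E(6), 6) + y(-23, -26)) - 622)**2 = (((14 + 2) + (12 - 23 - 26)) - 622)**2 = ((16 - 37) - 622)**2 = (-21 - 622)**2 = (-643)**2 = 413449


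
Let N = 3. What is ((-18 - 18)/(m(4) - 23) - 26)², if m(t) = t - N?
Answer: 71824/121 ≈ 593.59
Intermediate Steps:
m(t) = -3 + t (m(t) = t - 1*3 = t - 3 = -3 + t)
((-18 - 18)/(m(4) - 23) - 26)² = ((-18 - 18)/((-3 + 4) - 23) - 26)² = (-36/(1 - 23) - 26)² = (-36/(-22) - 26)² = (-36*(-1/22) - 26)² = (18/11 - 26)² = (-268/11)² = 71824/121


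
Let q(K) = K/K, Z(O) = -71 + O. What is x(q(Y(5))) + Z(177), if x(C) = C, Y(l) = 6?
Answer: 107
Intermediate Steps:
q(K) = 1
x(q(Y(5))) + Z(177) = 1 + (-71 + 177) = 1 + 106 = 107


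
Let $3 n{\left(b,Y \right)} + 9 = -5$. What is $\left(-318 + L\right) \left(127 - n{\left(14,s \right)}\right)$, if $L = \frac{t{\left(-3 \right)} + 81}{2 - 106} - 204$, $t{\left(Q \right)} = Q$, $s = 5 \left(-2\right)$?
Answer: $- \frac{275315}{4} \approx -68829.0$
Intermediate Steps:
$s = -10$
$n{\left(b,Y \right)} = - \frac{14}{3}$ ($n{\left(b,Y \right)} = -3 + \frac{1}{3} \left(-5\right) = -3 - \frac{5}{3} = - \frac{14}{3}$)
$L = - \frac{819}{4}$ ($L = \frac{-3 + 81}{2 - 106} - 204 = \frac{78}{-104} - 204 = 78 \left(- \frac{1}{104}\right) - 204 = - \frac{3}{4} - 204 = - \frac{819}{4} \approx -204.75$)
$\left(-318 + L\right) \left(127 - n{\left(14,s \right)}\right) = \left(-318 - \frac{819}{4}\right) \left(127 - - \frac{14}{3}\right) = - \frac{2091 \left(127 + \frac{14}{3}\right)}{4} = \left(- \frac{2091}{4}\right) \frac{395}{3} = - \frac{275315}{4}$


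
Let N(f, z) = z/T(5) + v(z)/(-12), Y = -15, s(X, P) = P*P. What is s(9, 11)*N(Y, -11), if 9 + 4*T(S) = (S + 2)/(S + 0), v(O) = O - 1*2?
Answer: 189607/228 ≈ 831.61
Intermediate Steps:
v(O) = -2 + O (v(O) = O - 2 = -2 + O)
T(S) = -9/4 + (2 + S)/(4*S) (T(S) = -9/4 + ((S + 2)/(S + 0))/4 = -9/4 + ((2 + S)/S)/4 = -9/4 + (2 + S)/(4*S))
s(X, P) = P²
N(f, z) = ⅙ - 139*z/228 (N(f, z) = z/(-2 + (½)/5) + (-2 + z)/(-12) = z/(-2 + (½)*(⅕)) + (-2 + z)*(-1/12) = z/(-2 + ⅒) + (⅙ - z/12) = z/(-19/10) + (⅙ - z/12) = z*(-10/19) + (⅙ - z/12) = -10*z/19 + (⅙ - z/12) = ⅙ - 139*z/228)
s(9, 11)*N(Y, -11) = 11²*(⅙ - 139/228*(-11)) = 121*(⅙ + 1529/228) = 121*(1567/228) = 189607/228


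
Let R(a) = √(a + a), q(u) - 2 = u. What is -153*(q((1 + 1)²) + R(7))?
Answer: -918 - 153*√14 ≈ -1490.5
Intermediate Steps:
q(u) = 2 + u
R(a) = √2*√a (R(a) = √(2*a) = √2*√a)
-153*(q((1 + 1)²) + R(7)) = -153*((2 + (1 + 1)²) + √2*√7) = -153*((2 + 2²) + √14) = -153*((2 + 4) + √14) = -153*(6 + √14) = -918 - 153*√14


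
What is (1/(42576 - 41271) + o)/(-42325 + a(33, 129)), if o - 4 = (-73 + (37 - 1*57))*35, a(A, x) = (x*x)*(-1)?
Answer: 2121277/38475315 ≈ 0.055133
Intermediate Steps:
a(A, x) = -x² (a(A, x) = x²*(-1) = -x²)
o = -3251 (o = 4 + (-73 + (37 - 1*57))*35 = 4 + (-73 + (37 - 57))*35 = 4 + (-73 - 20)*35 = 4 - 93*35 = 4 - 3255 = -3251)
(1/(42576 - 41271) + o)/(-42325 + a(33, 129)) = (1/(42576 - 41271) - 3251)/(-42325 - 1*129²) = (1/1305 - 3251)/(-42325 - 1*16641) = (1/1305 - 3251)/(-42325 - 16641) = -4242554/1305/(-58966) = -4242554/1305*(-1/58966) = 2121277/38475315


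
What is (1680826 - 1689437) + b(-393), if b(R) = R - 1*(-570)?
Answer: -8434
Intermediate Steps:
b(R) = 570 + R (b(R) = R + 570 = 570 + R)
(1680826 - 1689437) + b(-393) = (1680826 - 1689437) + (570 - 393) = -8611 + 177 = -8434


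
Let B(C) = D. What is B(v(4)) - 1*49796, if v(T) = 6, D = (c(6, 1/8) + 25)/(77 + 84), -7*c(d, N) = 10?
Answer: -56119927/1127 ≈ -49796.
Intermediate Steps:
c(d, N) = -10/7 (c(d, N) = -1/7*10 = -10/7)
D = 165/1127 (D = (-10/7 + 25)/(77 + 84) = (165/7)/161 = (165/7)*(1/161) = 165/1127 ≈ 0.14641)
B(C) = 165/1127
B(v(4)) - 1*49796 = 165/1127 - 1*49796 = 165/1127 - 49796 = -56119927/1127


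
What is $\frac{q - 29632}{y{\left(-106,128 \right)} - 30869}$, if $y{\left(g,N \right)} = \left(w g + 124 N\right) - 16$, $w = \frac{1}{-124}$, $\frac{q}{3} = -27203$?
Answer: $\frac{6896942}{930753} \approx 7.4101$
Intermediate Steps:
$q = -81609$ ($q = 3 \left(-27203\right) = -81609$)
$w = - \frac{1}{124} \approx -0.0080645$
$y{\left(g,N \right)} = -16 + 124 N - \frac{g}{124}$ ($y{\left(g,N \right)} = \left(- \frac{g}{124} + 124 N\right) - 16 = \left(124 N - \frac{g}{124}\right) - 16 = -16 + 124 N - \frac{g}{124}$)
$\frac{q - 29632}{y{\left(-106,128 \right)} - 30869} = \frac{-81609 - 29632}{\left(-16 + 124 \cdot 128 - - \frac{53}{62}\right) - 30869} = - \frac{111241}{\left(-16 + 15872 + \frac{53}{62}\right) - 30869} = - \frac{111241}{\frac{983125}{62} - 30869} = - \frac{111241}{- \frac{930753}{62}} = \left(-111241\right) \left(- \frac{62}{930753}\right) = \frac{6896942}{930753}$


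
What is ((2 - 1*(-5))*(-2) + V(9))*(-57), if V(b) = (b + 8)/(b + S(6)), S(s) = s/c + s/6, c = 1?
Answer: 11799/16 ≈ 737.44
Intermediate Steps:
S(s) = 7*s/6 (S(s) = s/1 + s/6 = s*1 + s*(1/6) = s + s/6 = 7*s/6)
V(b) = (8 + b)/(7 + b) (V(b) = (b + 8)/(b + (7/6)*6) = (8 + b)/(b + 7) = (8 + b)/(7 + b))
((2 - 1*(-5))*(-2) + V(9))*(-57) = ((2 - 1*(-5))*(-2) + (8 + 9)/(7 + 9))*(-57) = ((2 + 5)*(-2) + 17/16)*(-57) = (7*(-2) + (1/16)*17)*(-57) = (-14 + 17/16)*(-57) = -207/16*(-57) = 11799/16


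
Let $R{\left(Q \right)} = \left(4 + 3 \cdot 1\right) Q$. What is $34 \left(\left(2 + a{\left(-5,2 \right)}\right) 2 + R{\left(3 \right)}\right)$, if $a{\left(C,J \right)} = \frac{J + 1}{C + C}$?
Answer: $\frac{4148}{5} \approx 829.6$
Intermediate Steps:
$a{\left(C,J \right)} = \frac{1 + J}{2 C}$
$R{\left(Q \right)} = 7 Q$ ($R{\left(Q \right)} = \left(4 + 3\right) Q = 7 Q$)
$34 \left(\left(2 + a{\left(-5,2 \right)}\right) 2 + R{\left(3 \right)}\right) = 34 \left(\left(2 + \frac{1 + 2}{2 \left(-5\right)}\right) 2 + 7 \cdot 3\right) = 34 \left(\left(2 + \frac{1}{2} \left(- \frac{1}{5}\right) 3\right) 2 + 21\right) = 34 \left(\left(2 - \frac{3}{10}\right) 2 + 21\right) = 34 \left(\frac{17}{10} \cdot 2 + 21\right) = 34 \left(\frac{17}{5} + 21\right) = 34 \cdot \frac{122}{5} = \frac{4148}{5}$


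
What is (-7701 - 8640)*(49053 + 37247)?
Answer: -1410228300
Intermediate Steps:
(-7701 - 8640)*(49053 + 37247) = -16341*86300 = -1410228300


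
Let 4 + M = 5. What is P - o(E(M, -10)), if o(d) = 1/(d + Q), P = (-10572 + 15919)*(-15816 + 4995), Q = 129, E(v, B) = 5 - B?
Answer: -8331823729/144 ≈ -5.7860e+7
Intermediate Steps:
M = 1 (M = -4 + 5 = 1)
P = -57859887 (P = 5347*(-10821) = -57859887)
o(d) = 1/(129 + d) (o(d) = 1/(d + 129) = 1/(129 + d))
P - o(E(M, -10)) = -57859887 - 1/(129 + (5 - 1*(-10))) = -57859887 - 1/(129 + (5 + 10)) = -57859887 - 1/(129 + 15) = -57859887 - 1/144 = -8331823729/144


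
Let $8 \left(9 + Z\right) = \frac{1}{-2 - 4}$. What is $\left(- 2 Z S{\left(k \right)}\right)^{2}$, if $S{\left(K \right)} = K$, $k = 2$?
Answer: $\frac{187489}{144} \approx 1302.0$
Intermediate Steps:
$Z = - \frac{433}{48}$ ($Z = -9 + \frac{1}{8 \left(-2 - 4\right)} = -9 + \frac{1}{8 \left(-6\right)} = -9 + \frac{1}{8} \left(- \frac{1}{6}\right) = -9 - \frac{1}{48} = - \frac{433}{48} \approx -9.0208$)
$\left(- 2 Z S{\left(k \right)}\right)^{2} = \left(\left(-2\right) \left(- \frac{433}{48}\right) 2\right)^{2} = \left(\frac{433}{24} \cdot 2\right)^{2} = \left(\frac{433}{12}\right)^{2} = \frac{187489}{144}$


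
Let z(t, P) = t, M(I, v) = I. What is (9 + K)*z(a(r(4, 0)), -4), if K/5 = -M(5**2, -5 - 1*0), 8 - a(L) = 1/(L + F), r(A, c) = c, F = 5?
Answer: -4524/5 ≈ -904.80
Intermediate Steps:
a(L) = 8 - 1/(5 + L) (a(L) = 8 - 1/(L + 5) = 8 - 1/(5 + L))
K = -125 (K = 5*(-1*5**2) = 5*(-1*25) = 5*(-25) = -125)
(9 + K)*z(a(r(4, 0)), -4) = (9 - 125)*((39 + 8*0)/(5 + 0)) = -116*(39 + 0)/5 = -116*39/5 = -4524/5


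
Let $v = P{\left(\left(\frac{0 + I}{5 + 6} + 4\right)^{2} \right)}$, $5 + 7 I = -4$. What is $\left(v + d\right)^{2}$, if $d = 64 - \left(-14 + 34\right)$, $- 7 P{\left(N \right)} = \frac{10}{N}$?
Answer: $\frac{15406990930276}{7992538801} \approx 1927.7$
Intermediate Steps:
$I = - \frac{9}{7}$ ($I = - \frac{5}{7} + \frac{1}{7} \left(-4\right) = - \frac{5}{7} - \frac{4}{7} = - \frac{9}{7} \approx -1.2857$)
$P{\left(N \right)} = - \frac{10}{7 N}$ ($P{\left(N \right)} = - \frac{10 \frac{1}{N}}{7} = - \frac{10}{7 N}$)
$v = - \frac{8470}{89401}$ ($v = - \frac{10}{7 \left(\frac{0 - \frac{9}{7}}{5 + 6} + 4\right)^{2}} = - \frac{10}{7 \left(- \frac{9}{7 \cdot 11} + 4\right)^{2}} = - \frac{10}{7 \left(\left(- \frac{9}{7}\right) \frac{1}{11} + 4\right)^{2}} = - \frac{10}{7 \left(- \frac{9}{77} + 4\right)^{2}} = - \frac{10}{7 \left(\frac{299}{77}\right)^{2}} = - \frac{10}{7 \cdot \frac{89401}{5929}} = \left(- \frac{10}{7}\right) \frac{5929}{89401} = - \frac{8470}{89401} \approx -0.094742$)
$d = 44$ ($d = 64 - 20 = 44$)
$\left(v + d\right)^{2} = \left(- \frac{8470}{89401} + 44\right)^{2} = \left(\frac{3925174}{89401}\right)^{2} = \frac{15406990930276}{7992538801}$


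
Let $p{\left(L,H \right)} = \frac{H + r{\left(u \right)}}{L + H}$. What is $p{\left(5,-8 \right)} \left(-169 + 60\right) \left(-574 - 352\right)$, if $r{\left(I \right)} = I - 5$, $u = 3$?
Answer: $\frac{1009340}{3} \approx 3.3645 \cdot 10^{5}$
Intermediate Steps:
$r{\left(I \right)} = -5 + I$ ($r{\left(I \right)} = I - 5 = -5 + I$)
$p{\left(L,H \right)} = \frac{-2 + H}{H + L}$ ($p{\left(L,H \right)} = \frac{H + \left(-5 + 3\right)}{L + H} = \frac{H - 2}{H + L} = \frac{-2 + H}{H + L}$)
$p{\left(5,-8 \right)} \left(-169 + 60\right) \left(-574 - 352\right) = \frac{-2 - 8}{-8 + 5} \left(-169 + 60\right) \left(-574 - 352\right) = \frac{1}{-3} \left(-10\right) \left(\left(-109\right) \left(-926\right)\right) = \left(- \frac{1}{3}\right) \left(-10\right) 100934 = \frac{10}{3} \cdot 100934 = \frac{1009340}{3}$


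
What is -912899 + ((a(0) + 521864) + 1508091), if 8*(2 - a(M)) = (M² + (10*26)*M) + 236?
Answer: 2234057/2 ≈ 1.1170e+6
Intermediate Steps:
a(M) = -55/2 - 65*M/2 - M²/8 (a(M) = 2 - ((M² + (10*26)*M) + 236)/8 = 2 - ((M² + 260*M) + 236)/8 = 2 - (236 + M² + 260*M)/8 = 2 + (-59/2 - 65*M/2 - M²/8) = -55/2 - 65*M/2 - M²/8)
-912899 + ((a(0) + 521864) + 1508091) = -912899 + (((-55/2 - 65/2*0 - ⅛*0²) + 521864) + 1508091) = -912899 + (((-55/2 + 0 - ⅛*0) + 521864) + 1508091) = -912899 + (((-55/2 + 0 + 0) + 521864) + 1508091) = -912899 + ((-55/2 + 521864) + 1508091) = -912899 + (1043673/2 + 1508091) = -912899 + 4059855/2 = 2234057/2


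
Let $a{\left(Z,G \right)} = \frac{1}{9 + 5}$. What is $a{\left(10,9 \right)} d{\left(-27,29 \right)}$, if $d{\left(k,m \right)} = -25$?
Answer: $- \frac{25}{14} \approx -1.7857$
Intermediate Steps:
$a{\left(Z,G \right)} = \frac{1}{14}$
$a{\left(10,9 \right)} d{\left(-27,29 \right)} = \frac{1}{14} \left(-25\right) = - \frac{25}{14}$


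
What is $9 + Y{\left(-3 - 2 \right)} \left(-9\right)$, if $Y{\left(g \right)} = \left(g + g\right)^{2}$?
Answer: $-891$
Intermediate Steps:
$Y{\left(g \right)} = 4 g^{2}$ ($Y{\left(g \right)} = \left(2 g\right)^{2} = 4 g^{2}$)
$9 + Y{\left(-3 - 2 \right)} \left(-9\right) = 9 + 4 \left(-3 - 2\right)^{2} \left(-9\right) = 9 + 4 \left(-5\right)^{2} \left(-9\right) = 9 + 4 \cdot 25 \left(-9\right) = 9 + 100 \left(-9\right) = 9 - 900 = -891$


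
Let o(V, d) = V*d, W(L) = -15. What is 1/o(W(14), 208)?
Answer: -1/3120 ≈ -0.00032051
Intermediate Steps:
1/o(W(14), 208) = 1/(-15*208) = 1/(-3120) = -1/3120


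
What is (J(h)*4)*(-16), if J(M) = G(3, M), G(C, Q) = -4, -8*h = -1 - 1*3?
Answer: 256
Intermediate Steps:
h = ½ (h = -(-1 - 1*3)/8 = -(-1 - 3)/8 = -⅛*(-4) = ½ ≈ 0.50000)
J(M) = -4
(J(h)*4)*(-16) = -4*4*(-16) = -16*(-16) = 256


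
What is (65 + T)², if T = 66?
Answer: 17161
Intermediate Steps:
(65 + T)² = (65 + 66)² = 131² = 17161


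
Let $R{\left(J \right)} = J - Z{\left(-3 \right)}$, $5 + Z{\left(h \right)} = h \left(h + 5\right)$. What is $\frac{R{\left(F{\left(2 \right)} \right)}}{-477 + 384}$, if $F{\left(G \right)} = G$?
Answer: $- \frac{13}{93} \approx -0.13978$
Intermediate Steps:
$Z{\left(h \right)} = -5 + h \left(5 + h\right)$ ($Z{\left(h \right)} = -5 + h \left(h + 5\right) = -5 + h \left(5 + h\right)$)
$R{\left(J \right)} = 11 + J$ ($R{\left(J \right)} = J - \left(-5 + \left(-3\right)^{2} + 5 \left(-3\right)\right) = J - \left(-5 + 9 - 15\right) = J - -11 = J + 11 = 11 + J$)
$\frac{R{\left(F{\left(2 \right)} \right)}}{-477 + 384} = \frac{11 + 2}{-477 + 384} = \frac{13}{-93} = 13 \left(- \frac{1}{93}\right) = - \frac{13}{93}$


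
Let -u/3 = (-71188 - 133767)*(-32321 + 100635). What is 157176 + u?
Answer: 42004044786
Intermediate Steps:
u = 42003887610 (u = -3*(-71188 - 133767)*(-32321 + 100635) = -(-614865)*68314 = -3*(-14001295870) = 42003887610)
157176 + u = 157176 + 42003887610 = 42004044786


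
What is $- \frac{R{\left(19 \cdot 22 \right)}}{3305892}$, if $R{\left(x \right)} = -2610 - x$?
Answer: $\frac{757}{826473} \approx 0.00091594$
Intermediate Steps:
$- \frac{R{\left(19 \cdot 22 \right)}}{3305892} = - \frac{-2610 - 19 \cdot 22}{3305892} = - \frac{-2610 - 418}{3305892} = - \frac{-3028}{3305892} = \left(-1\right) \left(- \frac{757}{826473}\right) = \frac{757}{826473}$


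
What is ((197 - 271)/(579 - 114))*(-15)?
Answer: 74/31 ≈ 2.3871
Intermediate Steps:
((197 - 271)/(579 - 114))*(-15) = -74/465*(-15) = 74/31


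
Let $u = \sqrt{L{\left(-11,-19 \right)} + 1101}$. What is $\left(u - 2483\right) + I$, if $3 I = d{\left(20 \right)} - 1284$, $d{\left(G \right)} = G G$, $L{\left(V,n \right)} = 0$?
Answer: $- \frac{8333}{3} + \sqrt{1101} \approx -2744.5$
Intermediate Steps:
$d{\left(G \right)} = G^{2}$
$u = \sqrt{1101}$ ($u = \sqrt{0 + 1101} = \sqrt{1101} \approx 33.181$)
$I = - \frac{884}{3}$ ($I = \frac{20^{2} - 1284}{3} = \frac{400 - 1284}{3} = \frac{1}{3} \left(-884\right) = - \frac{884}{3} \approx -294.67$)
$\left(u - 2483\right) + I = \left(\sqrt{1101} - 2483\right) - \frac{884}{3} = \left(-2483 + \sqrt{1101}\right) - \frac{884}{3} = - \frac{8333}{3} + \sqrt{1101}$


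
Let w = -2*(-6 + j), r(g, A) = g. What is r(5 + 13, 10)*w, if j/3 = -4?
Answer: 648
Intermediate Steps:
j = -12 (j = 3*(-4) = -12)
w = 36 (w = -2*(-6 - 12) = -2*(-18) = 36)
r(5 + 13, 10)*w = (5 + 13)*36 = 18*36 = 648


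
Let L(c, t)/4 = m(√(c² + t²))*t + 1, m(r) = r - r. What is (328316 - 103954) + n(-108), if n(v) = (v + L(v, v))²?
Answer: 235178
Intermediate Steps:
m(r) = 0
L(c, t) = 4 (L(c, t) = 4*(0*t + 1) = 4*(0 + 1) = 4*1 = 4)
n(v) = (4 + v)² (n(v) = (v + 4)² = (4 + v)²)
(328316 - 103954) + n(-108) = (328316 - 103954) + (4 - 108)² = 224362 + (-104)² = 224362 + 10816 = 235178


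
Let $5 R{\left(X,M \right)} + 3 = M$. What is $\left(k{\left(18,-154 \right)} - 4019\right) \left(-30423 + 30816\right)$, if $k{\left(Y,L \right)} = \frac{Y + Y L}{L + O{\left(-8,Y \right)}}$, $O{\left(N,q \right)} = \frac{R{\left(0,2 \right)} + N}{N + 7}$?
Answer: $- \frac{4716131}{3} \approx -1.572 \cdot 10^{6}$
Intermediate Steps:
$R{\left(X,M \right)} = - \frac{3}{5} + \frac{M}{5}$
$O{\left(N,q \right)} = \frac{- \frac{1}{5} + N}{7 + N}$ ($O{\left(N,q \right)} = \frac{\left(- \frac{3}{5} + \frac{1}{5} \cdot 2\right) + N}{N + 7} = \frac{\left(- \frac{3}{5} + \frac{2}{5}\right) + N}{7 + N} = \frac{- \frac{1}{5} + N}{7 + N}$)
$k{\left(Y,L \right)} = \frac{Y + L Y}{\frac{41}{5} + L}$ ($k{\left(Y,L \right)} = \frac{Y + Y L}{L + \frac{- \frac{1}{5} - 8}{7 - 8}} = \frac{Y + L Y}{L + \frac{1}{-1} \left(- \frac{41}{5}\right)} = \frac{Y + L Y}{L - - \frac{41}{5}} = \frac{Y + L Y}{L + \frac{41}{5}} = \frac{Y + L Y}{\frac{41}{5} + L}$)
$\left(k{\left(18,-154 \right)} - 4019\right) \left(-30423 + 30816\right) = \left(5 \cdot 18 \frac{1}{41 + 5 \left(-154\right)} \left(1 - 154\right) - 4019\right) \left(-30423 + 30816\right) = \left(5 \cdot 18 \frac{1}{41 - 770} \left(-153\right) - 4019\right) 393 = \left(5 \cdot 18 \frac{1}{-729} \left(-153\right) - 4019\right) 393 = \left(5 \cdot 18 \left(- \frac{1}{729}\right) \left(-153\right) - 4019\right) 393 = \left(\frac{170}{9} - 4019\right) 393 = \left(- \frac{36001}{9}\right) 393 = - \frac{4716131}{3}$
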